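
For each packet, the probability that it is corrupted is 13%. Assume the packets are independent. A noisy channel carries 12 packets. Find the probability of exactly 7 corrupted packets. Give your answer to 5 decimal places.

0.00025

X ~ Binomial(n=12, p=0.13).
P(X=7) = C(12,7) · p^7 · (1−p)^5
= 792 · 6.2749e-07 · 0.49842 = 0.0002477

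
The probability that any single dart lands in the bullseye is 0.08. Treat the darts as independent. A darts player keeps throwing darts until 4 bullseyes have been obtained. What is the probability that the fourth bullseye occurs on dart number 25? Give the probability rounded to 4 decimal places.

0.0144

Y = trial on which the fourth success occurs; negative binomial, r=4, p=0.08.
P(Y=25) = C(24,3) · p^4 · (1−p)^21
= 2024 · 4.096e-05 · 0.1736 = 0.014392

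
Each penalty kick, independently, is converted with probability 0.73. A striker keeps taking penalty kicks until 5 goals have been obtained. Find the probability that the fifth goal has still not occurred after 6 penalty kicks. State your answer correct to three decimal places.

Needing more than 6 penalty kicks ⇔ fewer than 5 successes in the first 6. With X ~ Binomial(6, 0.73), P(Y > 6) = P(X ≤ 4).
  k=0: C(6,0)·0.73^0·0.27^6 = 0.00039
  k=1: C(6,1)·0.73^1·0.27^5 = 0.00628
  k=2: C(6,2)·0.73^2·0.27^4 = 0.04248
  k=3: C(6,3)·0.73^3·0.27^3 = 0.15314
  k=4: C(6,4)·0.73^4·0.27^2 = 0.31053
P(X ≤ 4) = 0.51283

0.513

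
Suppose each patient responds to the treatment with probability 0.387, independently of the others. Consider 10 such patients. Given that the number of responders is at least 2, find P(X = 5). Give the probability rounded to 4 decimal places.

0.2003

X ~ Binomial(10, 0.387). Want P(X=5 | X≥2) = P(X=5) / P(X≥2).
P(X=5) = C(10,5)·0.387^5·0.613^5 = 0.189347
P(X≥2) = 1 − 0.007492 − 0.047299 = 0.945209
Ratio = 0.189347 / 0.945209 = 0.200323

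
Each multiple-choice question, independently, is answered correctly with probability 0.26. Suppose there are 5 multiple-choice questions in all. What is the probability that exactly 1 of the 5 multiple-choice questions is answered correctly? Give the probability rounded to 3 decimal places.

0.390

X ~ Binomial(n=5, p=0.26).
P(X=1) = C(5,1) · p^1 · (1−p)^4
= 5 · 0.26 · 0.29987 = 0.38983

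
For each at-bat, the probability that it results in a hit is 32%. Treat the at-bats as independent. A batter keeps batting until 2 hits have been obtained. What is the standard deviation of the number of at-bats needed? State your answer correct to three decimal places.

3.644

Y = total at-bats until the second success; negative binomial with r=2, p=0.32.
SD(Y) = √[r(1−p)/p²] = √(13.28125) = 3.64434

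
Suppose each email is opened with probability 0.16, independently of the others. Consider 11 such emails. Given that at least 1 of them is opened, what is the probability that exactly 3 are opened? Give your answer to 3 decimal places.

X ~ Binomial(11, 0.16). Want P(X=3 | X≥1) = P(X=3) / P(X≥1).
P(X=3) = C(11,3)·0.16^3·0.84^8 = 0.16752
P(X≥1) = 1 − 0.14692 = 0.85308
Ratio = 0.16752 / 0.85308 = 0.19638

0.196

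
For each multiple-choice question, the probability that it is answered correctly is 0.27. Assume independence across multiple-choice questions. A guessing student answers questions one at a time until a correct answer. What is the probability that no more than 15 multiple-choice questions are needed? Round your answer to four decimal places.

0.9911

Y = number of multiple-choice questions to the first success; geometric, p = 0.27.
P(Y ≤ 15) = 1 − (1−p)^15 = 1 − 0.008909 = 0.991091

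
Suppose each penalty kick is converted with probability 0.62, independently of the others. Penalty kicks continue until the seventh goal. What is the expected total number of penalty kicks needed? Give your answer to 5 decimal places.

Y = total penalty kicks until the seventh success; negative binomial with r=7, p=0.62.
E[Y] = r / p = 7 / 0.62 = 11.2903226

11.29032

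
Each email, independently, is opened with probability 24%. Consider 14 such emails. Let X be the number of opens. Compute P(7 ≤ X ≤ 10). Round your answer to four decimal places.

X ~ Binomial(14, 0.24); P(7 ≤ X ≤ 10) = Σ C(14,k) p^k (1−p)^(14−k) over k:
  k=7: C(14,7)·0.24^7·0.76^7 = 0.023053
  k=8: C(14,8)·0.24^8·0.76^6 = 0.006370
  k=9: C(14,9)·0.24^9·0.76^5 = 0.001341
  k=10: C(14,10)·0.24^10·0.76^4 = 0.000212
Total = 0.030975

0.0310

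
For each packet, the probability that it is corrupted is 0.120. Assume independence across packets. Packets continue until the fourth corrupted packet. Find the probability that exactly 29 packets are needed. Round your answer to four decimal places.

0.0278

Y = trial on which the fourth success occurs; negative binomial, r=4, p=0.12.
P(Y=29) = C(28,3) · p^4 · (1−p)^25
= 3276 · 0.00020736 · 0.040932 = 0.027806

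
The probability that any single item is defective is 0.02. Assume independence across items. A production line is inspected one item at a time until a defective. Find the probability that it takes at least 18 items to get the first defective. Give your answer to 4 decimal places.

Y = number of items to the first success; geometric, p = 0.02.
P(Y > 17) = P(first 17 all fail) = (1−p)^17 = 0.709322

0.7093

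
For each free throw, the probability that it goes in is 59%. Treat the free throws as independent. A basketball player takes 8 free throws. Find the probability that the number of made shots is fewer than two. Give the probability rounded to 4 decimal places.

0.0100

X ~ Binomial(8, 0.59); P(X ≤ 1) = Σ C(8,k) p^k (1−p)^(8−k) over k:
  k=0: C(8,0)·0.59^0·0.41^8 = 0.000798
  k=1: C(8,1)·0.59^1·0.41^7 = 0.009192
Total = 0.009991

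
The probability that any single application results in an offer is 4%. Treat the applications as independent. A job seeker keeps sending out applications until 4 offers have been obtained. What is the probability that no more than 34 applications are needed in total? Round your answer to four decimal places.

Finishing within 34 applications ⇔ at least 4 successes in the first 34. With X ~ Binomial(34, 0.04), P(Y ≤ 34) = 1 − P(X ≤ 3).
  k=0: C(34,0)·0.04^0·0.96^34 = 0.249587
  k=1: C(34,1)·0.04^1·0.96^33 = 0.353582
  k=2: C(34,2)·0.04^2·0.96^32 = 0.243087
  k=3: C(34,3)·0.04^3·0.96^31 = 0.108039
1 − 0.954295 = 0.045705

0.0457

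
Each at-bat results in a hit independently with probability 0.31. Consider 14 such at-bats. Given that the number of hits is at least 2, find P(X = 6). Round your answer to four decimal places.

0.1427

X ~ Binomial(14, 0.31). Want P(X=6 | X≥2) = P(X=6) / P(X≥2).
P(X=6) = C(14,6)·0.31^6·0.69^8 = 0.136936
P(X≥2) = 1 − 0.005545 − 0.034876 = 0.959579
Ratio = 0.136936 / 0.959579 = 0.142704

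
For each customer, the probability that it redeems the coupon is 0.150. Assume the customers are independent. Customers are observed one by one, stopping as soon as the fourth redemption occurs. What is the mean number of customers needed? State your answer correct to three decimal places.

26.667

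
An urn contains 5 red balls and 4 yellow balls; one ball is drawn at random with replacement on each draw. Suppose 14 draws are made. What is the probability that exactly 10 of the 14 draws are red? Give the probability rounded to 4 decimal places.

0.1094

X ~ Binomial(n=14, p=0.555556).
P(X=10) = C(14,10) · p^10 · (1−p)^4
= 1001 · 0.0028008 · 0.039018 = 0.109390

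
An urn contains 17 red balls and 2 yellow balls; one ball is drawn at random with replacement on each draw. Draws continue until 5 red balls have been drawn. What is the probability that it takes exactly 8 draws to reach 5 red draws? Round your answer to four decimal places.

Y = trial on which the fifth success occurs; negative binomial, r=5, p=0.894737.
P(Y=8) = C(7,4) · p^5 · (1−p)^3
= 35 · 0.57342 · 0.0011664 = 0.023409

0.0234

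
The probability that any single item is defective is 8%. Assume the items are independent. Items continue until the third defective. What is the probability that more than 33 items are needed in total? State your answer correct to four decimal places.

Needing more than 33 items ⇔ fewer than 3 successes in the first 33. With X ~ Binomial(33, 0.08), P(Y > 33) = P(X ≤ 2).
  k=0: C(33,0)·0.08^0·0.92^33 = 0.063826
  k=1: C(33,1)·0.08^1·0.92^32 = 0.183153
  k=2: C(33,2)·0.08^2·0.92^31 = 0.254822
P(X ≤ 2) = 0.501801

0.5018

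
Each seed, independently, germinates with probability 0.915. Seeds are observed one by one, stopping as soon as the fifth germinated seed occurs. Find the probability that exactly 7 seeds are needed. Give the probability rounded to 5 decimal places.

0.06951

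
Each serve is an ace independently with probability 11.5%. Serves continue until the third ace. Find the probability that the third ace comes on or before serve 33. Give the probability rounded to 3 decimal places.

0.748

Finishing within 33 serves ⇔ at least 3 successes in the first 33. With X ~ Binomial(33, 0.115), P(Y ≤ 33) = 1 − P(X ≤ 2).
  k=0: C(33,0)·0.115^0·0.885^33 = 0.01775
  k=1: C(33,1)·0.115^1·0.885^32 = 0.07610
  k=2: C(33,2)·0.115^2·0.885^31 = 0.15822
1 − 0.25207 = 0.74793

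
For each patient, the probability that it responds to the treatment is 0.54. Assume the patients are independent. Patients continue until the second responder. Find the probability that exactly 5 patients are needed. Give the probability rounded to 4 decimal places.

Y = trial on which the second success occurs; negative binomial, r=2, p=0.54.
P(Y=5) = C(4,1) · p^2 · (1−p)^3
= 4 · 0.2916 · 0.097336 = 0.113533

0.1135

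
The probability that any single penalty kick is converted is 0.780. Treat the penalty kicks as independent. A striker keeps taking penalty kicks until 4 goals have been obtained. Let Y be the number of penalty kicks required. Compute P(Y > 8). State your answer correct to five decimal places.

0.01579

Needing more than 8 penalty kicks ⇔ fewer than 4 successes in the first 8. With X ~ Binomial(8, 0.78), P(Y > 8) = P(X ≤ 3).
  k=0: C(8,0)·0.78^0·0.22^8 = 0.0000055
  k=1: C(8,1)·0.78^1·0.22^7 = 0.0001556
  k=2: C(8,2)·0.78^2·0.22^6 = 0.0019314
  k=3: C(8,3)·0.78^3·0.22^5 = 0.0136957
P(X ≤ 3) = 0.0157883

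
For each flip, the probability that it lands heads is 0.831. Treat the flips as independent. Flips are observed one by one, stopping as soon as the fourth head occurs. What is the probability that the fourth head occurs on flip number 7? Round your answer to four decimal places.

Y = trial on which the fourth success occurs; negative binomial, r=4, p=0.831.
P(Y=7) = C(6,3) · p^4 · (1−p)^3
= 20 · 0.47687 · 0.0048268 = 0.046036

0.0460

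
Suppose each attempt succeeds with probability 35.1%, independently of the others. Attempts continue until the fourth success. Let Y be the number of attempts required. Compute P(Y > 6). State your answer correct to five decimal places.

Needing more than 6 attempts ⇔ fewer than 4 successes in the first 6. With X ~ Binomial(6, 0.351), P(Y > 6) = P(X ≤ 3).
  k=0: C(6,0)·0.351^0·0.649^6 = 0.0747254
  k=1: C(6,1)·0.351^1·0.649^5 = 0.2424833
  k=2: C(6,2)·0.351^2·0.649^4 = 0.3278569
  k=3: C(6,3)·0.351^3·0.649^3 = 0.2364207
P(X ≤ 3) = 0.8814862

0.88149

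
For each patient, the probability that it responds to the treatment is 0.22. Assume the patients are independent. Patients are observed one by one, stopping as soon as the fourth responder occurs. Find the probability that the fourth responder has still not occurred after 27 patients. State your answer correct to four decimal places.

Needing more than 27 patients ⇔ fewer than 4 successes in the first 27. With X ~ Binomial(27, 0.22), P(Y > 27) = P(X ≤ 3).
  k=0: C(27,0)·0.22^0·0.78^27 = 0.001221
  k=1: C(27,1)·0.22^1·0.78^26 = 0.009295
  k=2: C(27,2)·0.22^2·0.78^25 = 0.034081
  k=3: C(27,3)·0.22^3·0.78^24 = 0.080106
P(X ≤ 3) = 0.124703

0.1247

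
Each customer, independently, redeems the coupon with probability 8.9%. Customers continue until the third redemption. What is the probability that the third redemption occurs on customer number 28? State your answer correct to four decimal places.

Y = trial on which the third success occurs; negative binomial, r=3, p=0.089.
P(Y=28) = C(27,2) · p^3 · (1−p)^25
= 351 · 0.00070497 · 0.097266 = 0.024068

0.0241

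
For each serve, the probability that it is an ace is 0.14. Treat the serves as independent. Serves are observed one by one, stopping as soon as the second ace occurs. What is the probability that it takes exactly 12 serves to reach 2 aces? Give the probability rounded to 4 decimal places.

Y = trial on which the second success occurs; negative binomial, r=2, p=0.14.
P(Y=12) = C(11,1) · p^2 · (1−p)^10
= 11 · 0.0196 · 0.2213 = 0.047713

0.0477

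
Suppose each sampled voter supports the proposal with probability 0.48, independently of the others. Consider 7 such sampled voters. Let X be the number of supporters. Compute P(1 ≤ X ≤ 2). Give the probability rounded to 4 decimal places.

0.2504

X ~ Binomial(7, 0.48); P(1 ≤ X ≤ 2) = Σ C(7,k) p^k (1−p)^(7−k) over k:
  k=1: C(7,1)·0.48^1·0.52^6 = 0.066429
  k=2: C(7,2)·0.48^2·0.52^5 = 0.183958
Total = 0.250387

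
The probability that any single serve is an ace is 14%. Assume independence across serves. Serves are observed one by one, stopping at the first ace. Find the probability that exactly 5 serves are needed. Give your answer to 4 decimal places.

Geometric (trials to first success), p = 0.14.
P(Y = 5) = (1−p)^4 · p = 0.54701 · 0.14 = 0.076581

0.0766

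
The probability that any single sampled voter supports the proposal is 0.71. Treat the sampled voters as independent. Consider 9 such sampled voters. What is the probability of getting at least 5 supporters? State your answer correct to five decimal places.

X ~ Binomial(9, 0.71); P(X ≥ 5) = Σ C(9,k) p^k (1−p)^(9−k) over k:
  k=5: C(9,5)·0.71^5·0.29^4 = 0.1607882
  k=6: C(9,6)·0.71^6·0.29^3 = 0.2624360
  k=7: C(9,7)·0.71^7·0.29^2 = 0.2753639
  k=8: C(9,8)·0.71^8·0.29^1 = 0.1685417
  k=9: C(9,9)·0.71^9·0.29^0 = 0.0458485
Total = 0.9129782

0.91298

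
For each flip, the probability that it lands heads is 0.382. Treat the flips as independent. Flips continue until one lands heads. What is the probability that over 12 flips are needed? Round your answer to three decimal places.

Y = number of flips to the first success; geometric, p = 0.382.
P(Y > 12) = P(first 12 all fail) = (1−p)^12 = 0.00310

0.003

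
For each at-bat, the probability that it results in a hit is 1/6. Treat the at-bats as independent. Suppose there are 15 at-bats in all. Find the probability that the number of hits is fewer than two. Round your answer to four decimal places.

X ~ Binomial(15, 0.166667); P(X ≤ 1) = Σ C(15,k) p^k (1−p)^(15−k) over k:
  k=0: C(15,0)·0.166667^0·0.833333^15 = 0.064905
  k=1: C(15,1)·0.166667^1·0.833333^14 = 0.194716
Total = 0.259622

0.2596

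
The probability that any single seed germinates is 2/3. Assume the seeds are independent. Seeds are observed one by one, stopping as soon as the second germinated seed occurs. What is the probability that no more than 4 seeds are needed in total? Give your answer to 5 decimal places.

Finishing within 4 seeds ⇔ at least 2 successes in the first 4. With X ~ Binomial(4, 0.666667), P(Y ≤ 4) = 1 − P(X ≤ 1).
  k=0: C(4,0)·0.666667^0·0.333333^4 = 0.0123457
  k=1: C(4,1)·0.666667^1·0.333333^3 = 0.0987654
1 − 0.1111111 = 0.8888889

0.88889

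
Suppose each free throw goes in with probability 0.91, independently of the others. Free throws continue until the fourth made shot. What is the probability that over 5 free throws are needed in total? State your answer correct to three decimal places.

Needing more than 5 free throws ⇔ fewer than 4 successes in the first 5. With X ~ Binomial(5, 0.91), P(Y > 5) = P(X ≤ 3).
  k=0: C(5,0)·0.91^0·0.09^5 = 0.00001
  k=1: C(5,1)·0.91^1·0.09^4 = 0.00030
  k=2: C(5,2)·0.91^2·0.09^3 = 0.00604
  k=3: C(5,3)·0.91^3·0.09^2 = 0.06104
P(X ≤ 3) = 0.06738

0.067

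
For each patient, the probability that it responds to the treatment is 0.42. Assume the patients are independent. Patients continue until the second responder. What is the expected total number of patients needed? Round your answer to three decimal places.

Y = total patients until the second success; negative binomial with r=2, p=0.42.
E[Y] = r / p = 2 / 0.42 = 4.76190

4.762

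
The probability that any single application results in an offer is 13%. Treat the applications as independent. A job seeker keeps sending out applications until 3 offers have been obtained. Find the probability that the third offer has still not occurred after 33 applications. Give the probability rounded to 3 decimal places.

0.179

Needing more than 33 applications ⇔ fewer than 3 successes in the first 33. With X ~ Binomial(33, 0.13), P(Y > 33) = P(X ≤ 2).
  k=0: C(33,0)·0.13^0·0.87^33 = 0.01010
  k=1: C(33,1)·0.13^1·0.87^32 = 0.04978
  k=2: C(33,2)·0.13^2·0.87^31 = 0.11902
P(X ≤ 2) = 0.17890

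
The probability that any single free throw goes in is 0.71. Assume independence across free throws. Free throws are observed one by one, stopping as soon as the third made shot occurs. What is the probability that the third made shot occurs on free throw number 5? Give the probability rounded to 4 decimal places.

Y = trial on which the third success occurs; negative binomial, r=3, p=0.71.
P(Y=5) = C(4,2) · p^3 · (1−p)^2
= 6 · 0.35791 · 0.0841 = 0.180602

0.1806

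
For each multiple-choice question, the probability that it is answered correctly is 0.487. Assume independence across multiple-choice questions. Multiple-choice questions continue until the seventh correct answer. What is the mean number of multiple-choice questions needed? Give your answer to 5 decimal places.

14.37372

Y = total multiple-choice questions until the seventh success; negative binomial with r=7, p=0.487.
E[Y] = r / p = 7 / 0.487 = 14.3737166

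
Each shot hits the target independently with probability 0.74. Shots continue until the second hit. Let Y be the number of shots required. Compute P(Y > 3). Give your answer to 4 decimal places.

0.1676

Needing more than 3 shots ⇔ fewer than 2 successes in the first 3. With X ~ Binomial(3, 0.74), P(Y > 3) = P(X ≤ 1).
  k=0: C(3,0)·0.74^0·0.26^3 = 0.017576
  k=1: C(3,1)·0.74^1·0.26^2 = 0.150072
P(X ≤ 1) = 0.167648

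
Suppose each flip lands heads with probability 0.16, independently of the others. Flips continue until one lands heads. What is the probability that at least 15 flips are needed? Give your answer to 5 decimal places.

0.08708

Y = number of flips to the first success; geometric, p = 0.16.
P(Y > 14) = P(first 14 all fail) = (1−p)^14 = 0.0870783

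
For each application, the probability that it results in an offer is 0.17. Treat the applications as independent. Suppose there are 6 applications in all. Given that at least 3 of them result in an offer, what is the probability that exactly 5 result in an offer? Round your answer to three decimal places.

0.011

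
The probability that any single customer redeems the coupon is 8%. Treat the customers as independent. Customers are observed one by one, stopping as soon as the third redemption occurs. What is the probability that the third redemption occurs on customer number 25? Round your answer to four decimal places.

Y = trial on which the third success occurs; negative binomial, r=3, p=0.08.
P(Y=25) = C(24,2) · p^3 · (1−p)^22
= 276 · 0.000512 · 0.15971 = 0.022569

0.0226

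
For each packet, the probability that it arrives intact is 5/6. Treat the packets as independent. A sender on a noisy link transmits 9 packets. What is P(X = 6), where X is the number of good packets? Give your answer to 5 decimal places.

0.13024

X ~ Binomial(n=9, p=0.833333).
P(X=6) = C(9,6) · p^6 · (1−p)^3
= 84 · 0.3349 · 0.0046296 = 0.1302381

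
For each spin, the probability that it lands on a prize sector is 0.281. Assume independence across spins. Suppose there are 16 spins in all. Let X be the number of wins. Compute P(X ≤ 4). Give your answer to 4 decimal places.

0.5176

X ~ Binomial(16, 0.281); P(X ≤ 4) = Σ C(16,k) p^k (1−p)^(16−k) over k:
  k=0: C(16,0)·0.281^0·0.719^16 = 0.005101
  k=1: C(16,1)·0.281^1·0.719^15 = 0.031898
  k=2: C(16,2)·0.281^2·0.719^14 = 0.093497
  k=3: C(16,3)·0.281^3·0.719^13 = 0.170523
  k=4: C(16,4)·0.281^4·0.719^12 = 0.216592
Total = 0.517611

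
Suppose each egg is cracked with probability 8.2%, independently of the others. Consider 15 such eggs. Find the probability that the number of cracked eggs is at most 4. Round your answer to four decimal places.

0.9945

X ~ Binomial(15, 0.082); P(X ≤ 4) = Σ C(15,k) p^k (1−p)^(15−k) over k:
  k=0: C(15,0)·0.082^0·0.918^15 = 0.277102
  k=1: C(15,1)·0.082^1·0.918^14 = 0.371281
  k=2: C(15,2)·0.082^2·0.918^13 = 0.232152
  k=3: C(15,3)·0.082^3·0.918^12 = 0.089860
  k=4: C(15,4)·0.082^4·0.918^11 = 0.024080
Total = 0.994475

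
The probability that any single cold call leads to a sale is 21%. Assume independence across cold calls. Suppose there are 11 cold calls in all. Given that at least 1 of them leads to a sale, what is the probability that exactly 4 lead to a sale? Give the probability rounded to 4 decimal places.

X ~ Binomial(11, 0.21). Want P(X=4 | X≥1) = P(X=4) / P(X≥1).
P(X=4) = C(11,4)·0.21^4·0.79^7 = 0.123248
P(X≥1) = 1 − 0.074799 = 0.925201
Ratio = 0.123248 / 0.925201 = 0.133212

0.1332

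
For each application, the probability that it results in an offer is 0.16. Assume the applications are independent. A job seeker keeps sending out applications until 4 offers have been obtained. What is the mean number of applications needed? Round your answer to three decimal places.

Y = total applications until the fourth success; negative binomial with r=4, p=0.16.
E[Y] = r / p = 4 / 0.16 = 25.00000

25.000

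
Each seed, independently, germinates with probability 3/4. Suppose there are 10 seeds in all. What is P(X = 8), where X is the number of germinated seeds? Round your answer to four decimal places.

X ~ Binomial(n=10, p=0.75).
P(X=8) = C(10,8) · p^8 · (1−p)^2
= 45 · 0.10011 · 0.0625 = 0.281568

0.2816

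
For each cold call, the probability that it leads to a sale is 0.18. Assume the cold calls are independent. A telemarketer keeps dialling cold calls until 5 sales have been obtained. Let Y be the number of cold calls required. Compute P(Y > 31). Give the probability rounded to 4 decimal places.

Needing more than 31 cold calls ⇔ fewer than 5 successes in the first 31. With X ~ Binomial(31, 0.18), P(Y > 31) = P(X ≤ 4).
  k=0: C(31,0)·0.18^0·0.82^31 = 0.002129
  k=1: C(31,1)·0.18^1·0.82^30 = 0.014489
  k=2: C(31,2)·0.18^2·0.82^29 = 0.047709
  k=3: C(31,3)·0.18^3·0.82^28 = 0.101236
  k=4: C(31,4)·0.18^4·0.82^27 = 0.155558
P(X ≤ 4) = 0.321121

0.3211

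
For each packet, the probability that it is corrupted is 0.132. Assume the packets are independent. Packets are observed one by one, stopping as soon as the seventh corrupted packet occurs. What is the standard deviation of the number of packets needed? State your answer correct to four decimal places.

18.6739

Y = total packets until the seventh success; negative binomial with r=7, p=0.132.
SD(Y) = √[r(1−p)/p²] = √(348.714417) = 18.673897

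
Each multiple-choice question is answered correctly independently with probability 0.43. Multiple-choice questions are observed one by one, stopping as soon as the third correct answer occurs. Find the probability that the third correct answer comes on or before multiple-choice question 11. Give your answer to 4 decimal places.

Finishing within 11 multiple-choice questions ⇔ at least 3 successes in the first 11. With X ~ Binomial(11, 0.43), P(Y ≤ 11) = 1 − P(X ≤ 2).
  k=0: C(11,0)·0.43^0·0.57^11 = 0.002064
  k=1: C(11,1)·0.43^1·0.57^10 = 0.017124
  k=2: C(11,2)·0.43^2·0.57^9 = 0.064591
1 − 0.083779 = 0.916221

0.9162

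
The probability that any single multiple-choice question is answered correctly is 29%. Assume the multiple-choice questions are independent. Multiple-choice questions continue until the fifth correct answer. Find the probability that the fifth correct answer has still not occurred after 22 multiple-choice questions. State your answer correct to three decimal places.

0.191

Needing more than 22 multiple-choice questions ⇔ fewer than 5 successes in the first 22. With X ~ Binomial(22, 0.29), P(Y > 22) = P(X ≤ 4).
  k=0: C(22,0)·0.29^0·0.71^22 = 0.00053
  k=1: C(22,1)·0.29^1·0.71^21 = 0.00480
  k=2: C(22,2)·0.29^2·0.71^20 = 0.02059
  k=3: C(22,3)·0.29^3·0.71^19 = 0.05606
  k=4: C(22,4)·0.29^4·0.71^18 = 0.10876
P(X ≤ 4) = 0.19073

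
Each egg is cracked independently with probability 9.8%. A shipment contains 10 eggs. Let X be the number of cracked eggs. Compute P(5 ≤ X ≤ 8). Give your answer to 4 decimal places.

0.0015

X ~ Binomial(10, 0.098); P(5 ≤ X ≤ 8) = Σ C(10,k) p^k (1−p)^(10−k) over k:
  k=5: C(10,5)·0.098^5·0.902^5 = 0.001360
  k=6: C(10,6)·0.098^6·0.902^4 = 0.000123
  k=7: C(10,7)·0.098^7·0.902^3 = 0.000008
  k=8: C(10,8)·0.098^8·0.902^2 = 0.000000
Total = 0.001491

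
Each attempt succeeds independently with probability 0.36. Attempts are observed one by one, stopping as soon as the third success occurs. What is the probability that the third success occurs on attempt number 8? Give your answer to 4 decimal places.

0.1052

Y = trial on which the third success occurs; negative binomial, r=3, p=0.36.
P(Y=8) = C(7,2) · p^3 · (1−p)^5
= 21 · 0.046656 · 0.10737 = 0.105203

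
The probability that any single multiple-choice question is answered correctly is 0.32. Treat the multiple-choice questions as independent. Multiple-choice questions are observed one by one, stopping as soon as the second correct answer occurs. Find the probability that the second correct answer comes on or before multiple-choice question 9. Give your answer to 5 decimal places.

0.83725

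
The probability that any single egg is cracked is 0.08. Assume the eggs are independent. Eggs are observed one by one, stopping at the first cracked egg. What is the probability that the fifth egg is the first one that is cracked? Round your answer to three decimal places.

Geometric (trials to first success), p = 0.08.
P(Y = 5) = (1−p)^4 · p = 0.71639 · 0.08 = 0.05731

0.057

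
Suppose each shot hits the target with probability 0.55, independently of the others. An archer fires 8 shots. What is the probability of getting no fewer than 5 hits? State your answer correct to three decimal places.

0.477

X ~ Binomial(8, 0.55); P(X ≥ 5) = Σ C(8,k) p^k (1−p)^(8−k) over k:
  k=5: C(8,5)·0.55^5·0.45^3 = 0.25683
  k=6: C(8,6)·0.55^6·0.45^2 = 0.15695
  k=7: C(8,7)·0.55^7·0.45^1 = 0.05481
  k=8: C(8,8)·0.55^8·0.45^0 = 0.00837
Total = 0.47696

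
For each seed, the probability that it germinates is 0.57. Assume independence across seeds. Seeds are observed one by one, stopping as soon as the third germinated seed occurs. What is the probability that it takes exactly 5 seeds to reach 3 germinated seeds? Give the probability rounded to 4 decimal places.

Y = trial on which the third success occurs; negative binomial, r=3, p=0.57.
P(Y=5) = C(4,2) · p^3 · (1−p)^2
= 6 · 0.18519 · 0.1849 = 0.205453

0.2055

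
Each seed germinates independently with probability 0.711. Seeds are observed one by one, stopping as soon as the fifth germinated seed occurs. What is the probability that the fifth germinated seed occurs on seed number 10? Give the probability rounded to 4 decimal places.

0.0462

Y = trial on which the fifth success occurs; negative binomial, r=5, p=0.711.
P(Y=10) = C(9,4) · p^5 · (1−p)^5
= 126 · 0.1817 · 0.002016 = 0.046154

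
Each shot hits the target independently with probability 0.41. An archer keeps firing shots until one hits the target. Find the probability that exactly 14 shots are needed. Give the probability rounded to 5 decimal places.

0.00043

Geometric (trials to first success), p = 0.41.
P(Y = 14) = (1−p)^13 · p = 0.0010497 · 0.41 = 0.0004304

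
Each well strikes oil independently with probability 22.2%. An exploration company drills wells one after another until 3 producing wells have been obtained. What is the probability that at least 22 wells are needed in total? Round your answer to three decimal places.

0.124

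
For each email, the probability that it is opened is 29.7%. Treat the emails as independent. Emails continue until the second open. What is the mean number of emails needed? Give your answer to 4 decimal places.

Y = total emails until the second success; negative binomial with r=2, p=0.297.
E[Y] = r / p = 2 / 0.297 = 6.734007

6.7340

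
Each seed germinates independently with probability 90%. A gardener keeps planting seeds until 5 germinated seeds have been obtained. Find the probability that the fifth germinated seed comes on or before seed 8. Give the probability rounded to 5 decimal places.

0.99498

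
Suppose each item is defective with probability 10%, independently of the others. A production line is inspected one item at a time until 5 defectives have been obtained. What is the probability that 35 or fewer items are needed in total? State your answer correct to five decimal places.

0.26925

Finishing within 35 items ⇔ at least 5 successes in the first 35. With X ~ Binomial(35, 0.10), P(Y ≤ 35) = 1 − P(X ≤ 4).
  k=0: C(35,0)·0.10^0·0.90^35 = 0.0250316
  k=1: C(35,1)·0.10^1·0.90^34 = 0.0973449
  k=2: C(35,2)·0.10^2·0.90^33 = 0.1838738
  k=3: C(35,3)·0.10^3·0.90^32 = 0.2247346
  k=4: C(35,4)·0.10^4·0.90^31 = 0.1997641
1 − 0.7307490 = 0.2692510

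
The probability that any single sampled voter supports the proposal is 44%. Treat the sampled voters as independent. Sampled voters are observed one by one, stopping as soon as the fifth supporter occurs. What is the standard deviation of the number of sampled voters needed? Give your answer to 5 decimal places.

Y = total sampled voters until the fifth success; negative binomial with r=5, p=0.44.
SD(Y) = √[r(1−p)/p²] = √(14.4628099) = 3.8030001

3.80300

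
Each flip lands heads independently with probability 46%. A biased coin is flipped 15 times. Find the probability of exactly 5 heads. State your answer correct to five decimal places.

X ~ Binomial(n=15, p=0.46).
P(X=5) = C(15,5) · p^5 · (1−p)^10
= 3003 · 0.020596 · 0.0021083 = 0.1304014

0.13040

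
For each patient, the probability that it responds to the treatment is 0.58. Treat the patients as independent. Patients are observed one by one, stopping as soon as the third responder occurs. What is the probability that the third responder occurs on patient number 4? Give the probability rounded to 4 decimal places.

Y = trial on which the third success occurs; negative binomial, r=3, p=0.58.
P(Y=4) = C(3,2) · p^3 · (1−p)^1
= 3 · 0.19511 · 0.42 = 0.245841

0.2458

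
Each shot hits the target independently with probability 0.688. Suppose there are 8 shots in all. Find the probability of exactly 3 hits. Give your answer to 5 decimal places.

X ~ Binomial(n=8, p=0.688).
P(X=3) = C(8,3) · p^3 · (1−p)^5
= 56 · 0.32566 · 0.0029565 = 0.0539171

0.05392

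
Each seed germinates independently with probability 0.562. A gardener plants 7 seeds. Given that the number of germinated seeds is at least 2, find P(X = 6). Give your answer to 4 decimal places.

X ~ Binomial(7, 0.562). Want P(X=6 | X≥2) = P(X=6) / P(X≥2).
P(X=6) = C(7,6)·0.562^6·0.438^1 = 0.096603
P(X≥2) = 1 − 0.003093 − 0.027777 = 0.969131
Ratio = 0.096603 / 0.969131 = 0.099680

0.0997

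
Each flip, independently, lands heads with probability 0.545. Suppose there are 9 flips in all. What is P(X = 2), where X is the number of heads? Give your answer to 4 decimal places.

X ~ Binomial(n=9, p=0.545).
P(X=2) = C(9,2) · p^2 · (1−p)^7
= 36 · 0.29702 · 0.0040372 = 0.043169

0.0432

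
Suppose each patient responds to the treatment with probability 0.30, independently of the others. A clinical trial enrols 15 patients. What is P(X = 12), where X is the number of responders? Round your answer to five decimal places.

0.00008

X ~ Binomial(n=15, p=0.30).
P(X=12) = C(15,12) · p^12 · (1−p)^3
= 455 · 5.3144e-07 · 0.343 = 0.0000829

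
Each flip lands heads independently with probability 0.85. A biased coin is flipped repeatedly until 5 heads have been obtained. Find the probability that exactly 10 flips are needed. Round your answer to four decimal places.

0.0042

Y = trial on which the fifth success occurs; negative binomial, r=5, p=0.85.
P(Y=10) = C(9,4) · p^5 · (1−p)^5
= 126 · 0.44371 · 7.5937e-05 = 0.004245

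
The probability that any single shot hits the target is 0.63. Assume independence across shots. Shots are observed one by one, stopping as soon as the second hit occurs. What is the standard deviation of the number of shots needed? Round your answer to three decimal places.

Y = total shots until the second success; negative binomial with r=2, p=0.63.
SD(Y) = √[r(1−p)/p²] = √(1.86445) = 1.36545

1.365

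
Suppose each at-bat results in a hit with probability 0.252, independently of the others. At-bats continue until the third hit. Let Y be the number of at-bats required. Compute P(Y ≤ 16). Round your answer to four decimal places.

0.8078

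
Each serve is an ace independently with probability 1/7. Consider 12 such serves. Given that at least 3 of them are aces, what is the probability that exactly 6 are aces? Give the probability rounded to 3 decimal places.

0.013

X ~ Binomial(12, 0.142857). Want P(X=6 | X≥3) = P(X=6) / P(X≥3).
P(X=6) = C(12,6)·0.142857^6·0.857143^6 = 0.00311
P(X≥3) = 1 − 0.15727 − 0.31453 − 0.28832 = 0.23987
Ratio = 0.00311 / 0.23987 = 0.01298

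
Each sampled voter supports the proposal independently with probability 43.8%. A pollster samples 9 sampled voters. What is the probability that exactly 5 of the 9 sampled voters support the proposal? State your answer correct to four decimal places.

X ~ Binomial(n=9, p=0.438).
P(X=5) = C(9,5) · p^5 · (1−p)^4
= 126 · 0.01612 · 0.099757 = 0.202622

0.2026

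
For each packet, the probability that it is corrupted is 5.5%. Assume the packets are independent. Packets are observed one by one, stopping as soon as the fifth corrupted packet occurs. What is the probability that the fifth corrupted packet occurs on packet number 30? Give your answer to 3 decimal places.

Y = trial on which the fifth success occurs; negative binomial, r=5, p=0.055.
P(Y=30) = C(29,4) · p^5 · (1−p)^25
= 23751 · 5.0328e-07 · 0.24311 = 0.00291

0.003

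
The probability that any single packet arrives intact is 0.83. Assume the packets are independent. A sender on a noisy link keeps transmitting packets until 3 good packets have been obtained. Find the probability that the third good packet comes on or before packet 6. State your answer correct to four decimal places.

Finishing within 6 packets ⇔ at least 3 successes in the first 6. With X ~ Binomial(6, 0.83), P(Y ≤ 6) = 1 − P(X ≤ 2).
  k=0: C(6,0)·0.83^0·0.17^6 = 0.000024
  k=1: C(6,1)·0.83^1·0.17^5 = 0.000707
  k=2: C(6,2)·0.83^2·0.17^4 = 0.008631
1 − 0.009362 = 0.990638

0.9906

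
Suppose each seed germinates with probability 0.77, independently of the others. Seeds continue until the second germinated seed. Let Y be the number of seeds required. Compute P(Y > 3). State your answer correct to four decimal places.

0.1344

Needing more than 3 seeds ⇔ fewer than 2 successes in the first 3. With X ~ Binomial(3, 0.77), P(Y > 3) = P(X ≤ 1).
  k=0: C(3,0)·0.77^0·0.23^3 = 0.012167
  k=1: C(3,1)·0.77^1·0.23^2 = 0.122199
P(X ≤ 1) = 0.134366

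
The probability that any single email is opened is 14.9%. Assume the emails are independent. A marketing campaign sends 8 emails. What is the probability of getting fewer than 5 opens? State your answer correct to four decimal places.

0.9972

X ~ Binomial(8, 0.149); P(X ≤ 4) = Σ C(8,k) p^k (1−p)^(8−k) over k:
  k=0: C(8,0)·0.149^0·0.851^8 = 0.275066
  k=1: C(8,1)·0.149^1·0.851^7 = 0.385286
  k=2: C(8,2)·0.149^2·0.851^6 = 0.236106
  k=3: C(8,3)·0.149^3·0.851^5 = 0.082679
  k=4: C(8,4)·0.149^4·0.851^4 = 0.018095
Total = 0.997232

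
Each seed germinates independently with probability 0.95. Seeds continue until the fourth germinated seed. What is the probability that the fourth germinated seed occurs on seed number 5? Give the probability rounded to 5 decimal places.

0.16290

Y = trial on which the fourth success occurs; negative binomial, r=4, p=0.95.
P(Y=5) = C(4,3) · p^4 · (1−p)^1
= 4 · 0.81451 · 0.05 = 0.1629012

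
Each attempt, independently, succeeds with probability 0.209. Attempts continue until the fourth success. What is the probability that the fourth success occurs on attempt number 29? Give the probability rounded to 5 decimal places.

Y = trial on which the fourth success occurs; negative binomial, r=4, p=0.209.
P(Y=29) = C(28,3) · p^4 · (1−p)^25
= 3276 · 0.001908 · 0.0028472 = 0.0177968

0.01780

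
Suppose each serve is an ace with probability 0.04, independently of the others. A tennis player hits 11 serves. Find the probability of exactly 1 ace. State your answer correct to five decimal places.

0.29253

X ~ Binomial(n=11, p=0.04).
P(X=1) = C(11,1) · p^1 · (1−p)^10
= 11 · 0.04 · 0.66483 = 0.2925264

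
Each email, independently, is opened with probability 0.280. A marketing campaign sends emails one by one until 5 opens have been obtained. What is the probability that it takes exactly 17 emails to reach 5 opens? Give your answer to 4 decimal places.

Y = trial on which the fifth success occurs; negative binomial, r=5, p=0.28.
P(Y=17) = C(16,4) · p^5 · (1−p)^12
= 1820 · 0.001721 · 0.019408 = 0.060793

0.0608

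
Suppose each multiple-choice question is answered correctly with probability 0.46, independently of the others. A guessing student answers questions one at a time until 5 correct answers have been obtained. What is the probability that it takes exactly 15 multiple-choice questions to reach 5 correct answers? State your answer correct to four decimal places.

Y = trial on which the fifth success occurs; negative binomial, r=5, p=0.46.
P(Y=15) = C(14,4) · p^5 · (1−p)^10
= 1001 · 0.020596 · 0.0021083 = 0.043467

0.0435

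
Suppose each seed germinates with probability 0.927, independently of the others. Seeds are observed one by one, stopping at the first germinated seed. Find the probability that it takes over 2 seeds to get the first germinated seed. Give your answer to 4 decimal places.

0.0053

Y = number of seeds to the first success; geometric, p = 0.927.
P(Y > 2) = P(first 2 all fail) = (1−p)^2 = 0.005329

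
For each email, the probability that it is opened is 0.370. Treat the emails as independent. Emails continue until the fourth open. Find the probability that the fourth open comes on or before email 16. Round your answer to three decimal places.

Finishing within 16 emails ⇔ at least 4 successes in the first 16. With X ~ Binomial(16, 0.37), P(Y ≤ 16) = 1 − P(X ≤ 3).
  k=0: C(16,0)·0.37^0·0.63^16 = 0.00062
  k=1: C(16,1)·0.37^1·0.63^15 = 0.00579
  k=2: C(16,2)·0.37^2·0.63^14 = 0.02549
  k=3: C(16,3)·0.37^3·0.63^13 = 0.06986
1 − 0.10175 = 0.89825

0.898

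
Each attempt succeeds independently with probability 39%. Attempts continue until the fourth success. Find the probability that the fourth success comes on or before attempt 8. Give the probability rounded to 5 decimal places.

0.38280

Finishing within 8 attempts ⇔ at least 4 successes in the first 8. With X ~ Binomial(8, 0.39), P(Y ≤ 8) = 1 − P(X ≤ 3).
  k=0: C(8,0)·0.39^0·0.61^8 = 0.0191707
  k=1: C(8,1)·0.39^1·0.61^7 = 0.0980536
  k=2: C(8,2)·0.39^2·0.61^6 = 0.2194150
  k=3: C(8,3)·0.39^3·0.61^5 = 0.2805634
1 − 0.6172027 = 0.3827973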